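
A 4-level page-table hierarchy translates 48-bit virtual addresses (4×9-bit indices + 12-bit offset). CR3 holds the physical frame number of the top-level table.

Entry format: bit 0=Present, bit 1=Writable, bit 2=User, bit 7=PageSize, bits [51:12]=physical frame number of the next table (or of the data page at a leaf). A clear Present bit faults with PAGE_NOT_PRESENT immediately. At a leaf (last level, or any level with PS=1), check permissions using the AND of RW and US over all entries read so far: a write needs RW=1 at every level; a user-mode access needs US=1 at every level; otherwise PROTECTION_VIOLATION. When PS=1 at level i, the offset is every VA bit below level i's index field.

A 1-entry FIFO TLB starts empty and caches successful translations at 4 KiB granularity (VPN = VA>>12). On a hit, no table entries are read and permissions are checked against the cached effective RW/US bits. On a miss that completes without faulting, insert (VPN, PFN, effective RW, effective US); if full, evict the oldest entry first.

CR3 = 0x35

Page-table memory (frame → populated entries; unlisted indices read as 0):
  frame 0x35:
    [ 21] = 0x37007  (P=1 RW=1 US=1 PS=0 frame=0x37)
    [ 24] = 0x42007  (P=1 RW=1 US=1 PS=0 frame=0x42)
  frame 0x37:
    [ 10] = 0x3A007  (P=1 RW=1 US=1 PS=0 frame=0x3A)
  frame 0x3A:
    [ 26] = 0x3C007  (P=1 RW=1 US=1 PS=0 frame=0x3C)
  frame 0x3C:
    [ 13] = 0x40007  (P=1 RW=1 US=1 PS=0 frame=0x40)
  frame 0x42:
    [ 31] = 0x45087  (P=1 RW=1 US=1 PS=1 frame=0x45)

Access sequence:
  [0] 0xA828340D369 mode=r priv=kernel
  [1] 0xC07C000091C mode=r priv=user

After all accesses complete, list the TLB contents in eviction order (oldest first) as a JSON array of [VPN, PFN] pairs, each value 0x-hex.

Per-access translation:
#0 VA=0xA828340D369 (r,kernel):
  [0] read 0x35 idx=21: raw=0x37007 flags P=1 W=1 U=1 S=0
  [1] read 0x37 idx=10: raw=0x3A007 flags P=1 W=1 U=1 S=0
  [2] read 0x3A idx=26: raw=0x3C007 flags P=1 W=1 U=1 S=0
  [3] read 0x3C idx=13: raw=0x40007 flags P=1 W=1 U=1 S=0
  ✓ 0x40369  — 4 lookups
#1 VA=0xC07C000091C (r,user):
  [0] read 0x35 idx=24: raw=0x42007 flags P=1 W=1 U=1 S=0
  [1] read 0x42 idx=31: raw=0x45087 flags P=1 W=1 U=1 S=1
  ✓ 0x4591C (huge @L1)  — 2 lookups

TLB: [["0xC07C0000", "0x45"]]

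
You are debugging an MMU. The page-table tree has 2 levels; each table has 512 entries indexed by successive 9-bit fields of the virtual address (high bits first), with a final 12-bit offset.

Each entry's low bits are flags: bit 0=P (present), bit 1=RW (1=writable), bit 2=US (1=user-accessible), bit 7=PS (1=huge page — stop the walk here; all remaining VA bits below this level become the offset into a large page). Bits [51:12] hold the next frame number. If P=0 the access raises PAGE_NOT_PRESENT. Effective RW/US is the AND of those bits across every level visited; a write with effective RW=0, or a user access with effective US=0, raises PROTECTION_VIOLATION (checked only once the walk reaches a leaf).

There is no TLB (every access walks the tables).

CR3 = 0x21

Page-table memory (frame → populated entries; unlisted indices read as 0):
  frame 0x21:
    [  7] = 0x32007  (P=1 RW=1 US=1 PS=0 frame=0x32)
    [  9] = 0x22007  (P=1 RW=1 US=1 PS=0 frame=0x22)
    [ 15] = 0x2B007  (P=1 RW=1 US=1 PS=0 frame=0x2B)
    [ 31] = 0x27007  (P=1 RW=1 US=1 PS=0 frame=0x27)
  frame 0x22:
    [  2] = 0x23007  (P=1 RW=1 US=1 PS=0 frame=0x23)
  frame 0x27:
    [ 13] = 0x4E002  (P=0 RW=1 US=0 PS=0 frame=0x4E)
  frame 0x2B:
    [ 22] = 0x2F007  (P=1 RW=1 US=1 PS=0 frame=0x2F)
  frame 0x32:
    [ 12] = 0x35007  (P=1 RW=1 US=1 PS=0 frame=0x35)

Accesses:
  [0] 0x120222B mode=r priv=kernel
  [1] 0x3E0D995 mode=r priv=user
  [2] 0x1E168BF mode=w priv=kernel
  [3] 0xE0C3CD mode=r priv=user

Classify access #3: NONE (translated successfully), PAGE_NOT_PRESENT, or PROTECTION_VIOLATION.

Per-access translation:
#0 VA=0x120222B (r,kernel):
  L0: frame=0x21 idx=9 entry=0x22007 [P=1 RW=1 US=1 PS=0]
  L1: frame=0x22 idx=2 entry=0x23007 [P=1 RW=1 US=1 PS=0]
  ⇒ phys 0x2322B  [2 reads]
#1 VA=0x3E0D995 (r,user):
  L0: frame=0x21 idx=31 entry=0x27007 [P=1 RW=1 US=1 PS=0]
  L1: frame=0x27 idx=13 entry=0x4E002 [P=0 RW=1 US=0 PS=0]
  → PAGE_NOT_PRESENT  (2 entries read)
#2 VA=0x1E168BF (w,kernel):
  L0: frame=0x21 idx=15 entry=0x2B007 [P=1 RW=1 US=1 PS=0]
  L1: frame=0x2B idx=22 entry=0x2F007 [P=1 RW=1 US=1 PS=0]
  ⇒ phys 0x2F8BF  [2 reads]
#3 VA=0xE0C3CD (r,user):
  L0: frame=0x21 idx=7 entry=0x32007 [P=1 RW=1 US=1 PS=0]
  L1: frame=0x32 idx=12 entry=0x35007 [P=1 RW=1 US=1 PS=0]
  ⇒ phys 0x353CD  [2 reads]

Access #3 fault: NONE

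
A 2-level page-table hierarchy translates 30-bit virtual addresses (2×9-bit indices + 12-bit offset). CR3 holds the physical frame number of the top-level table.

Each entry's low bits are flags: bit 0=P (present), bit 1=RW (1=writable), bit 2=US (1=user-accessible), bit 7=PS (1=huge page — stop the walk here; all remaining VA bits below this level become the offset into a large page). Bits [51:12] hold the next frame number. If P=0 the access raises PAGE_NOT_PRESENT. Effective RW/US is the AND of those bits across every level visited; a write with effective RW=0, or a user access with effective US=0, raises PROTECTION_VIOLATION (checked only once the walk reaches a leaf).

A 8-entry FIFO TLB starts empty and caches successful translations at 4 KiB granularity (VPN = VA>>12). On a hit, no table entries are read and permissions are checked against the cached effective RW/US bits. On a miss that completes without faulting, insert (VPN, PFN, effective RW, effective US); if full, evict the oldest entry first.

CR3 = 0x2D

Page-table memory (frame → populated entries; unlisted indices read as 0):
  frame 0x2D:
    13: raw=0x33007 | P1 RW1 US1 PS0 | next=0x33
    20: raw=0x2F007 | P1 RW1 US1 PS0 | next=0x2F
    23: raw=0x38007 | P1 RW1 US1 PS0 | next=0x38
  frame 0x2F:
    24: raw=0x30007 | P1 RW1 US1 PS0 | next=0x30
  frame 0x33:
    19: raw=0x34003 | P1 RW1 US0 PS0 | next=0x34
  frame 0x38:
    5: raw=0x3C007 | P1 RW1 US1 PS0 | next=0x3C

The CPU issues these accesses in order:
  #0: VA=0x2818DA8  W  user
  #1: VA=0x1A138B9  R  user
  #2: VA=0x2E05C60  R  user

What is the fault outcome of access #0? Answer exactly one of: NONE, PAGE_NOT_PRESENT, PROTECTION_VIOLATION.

Walk each access:
#0 VA=0x2818DA8 (w,user):
  [0] read 0x2D idx=20: raw=0x2F007 flags P=1 W=1 U=1 S=0
  [1] read 0x2F idx=24: raw=0x30007 flags P=1 W=1 U=1 S=0
  → PA=0x30DA8  (2 entries read)
#1 VA=0x1A138B9 (r,user):
  [0] read 0x2D idx=13: raw=0x33007 flags P=1 W=1 U=1 S=0
  [1] read 0x33 idx=19: raw=0x34003 flags P=1 W=1 U=0 S=0
  ✗ PROTECTION_VIOLATION  [2 reads]
#2 VA=0x2E05C60 (r,user):
  [0] read 0x2D idx=23: raw=0x38007 flags P=1 W=1 U=1 S=0
  [1] read 0x38 idx=5: raw=0x3C007 flags P=1 W=1 U=1 S=0
  → PA=0x3CC60  (2 entries read)

Access #0 fault: NONE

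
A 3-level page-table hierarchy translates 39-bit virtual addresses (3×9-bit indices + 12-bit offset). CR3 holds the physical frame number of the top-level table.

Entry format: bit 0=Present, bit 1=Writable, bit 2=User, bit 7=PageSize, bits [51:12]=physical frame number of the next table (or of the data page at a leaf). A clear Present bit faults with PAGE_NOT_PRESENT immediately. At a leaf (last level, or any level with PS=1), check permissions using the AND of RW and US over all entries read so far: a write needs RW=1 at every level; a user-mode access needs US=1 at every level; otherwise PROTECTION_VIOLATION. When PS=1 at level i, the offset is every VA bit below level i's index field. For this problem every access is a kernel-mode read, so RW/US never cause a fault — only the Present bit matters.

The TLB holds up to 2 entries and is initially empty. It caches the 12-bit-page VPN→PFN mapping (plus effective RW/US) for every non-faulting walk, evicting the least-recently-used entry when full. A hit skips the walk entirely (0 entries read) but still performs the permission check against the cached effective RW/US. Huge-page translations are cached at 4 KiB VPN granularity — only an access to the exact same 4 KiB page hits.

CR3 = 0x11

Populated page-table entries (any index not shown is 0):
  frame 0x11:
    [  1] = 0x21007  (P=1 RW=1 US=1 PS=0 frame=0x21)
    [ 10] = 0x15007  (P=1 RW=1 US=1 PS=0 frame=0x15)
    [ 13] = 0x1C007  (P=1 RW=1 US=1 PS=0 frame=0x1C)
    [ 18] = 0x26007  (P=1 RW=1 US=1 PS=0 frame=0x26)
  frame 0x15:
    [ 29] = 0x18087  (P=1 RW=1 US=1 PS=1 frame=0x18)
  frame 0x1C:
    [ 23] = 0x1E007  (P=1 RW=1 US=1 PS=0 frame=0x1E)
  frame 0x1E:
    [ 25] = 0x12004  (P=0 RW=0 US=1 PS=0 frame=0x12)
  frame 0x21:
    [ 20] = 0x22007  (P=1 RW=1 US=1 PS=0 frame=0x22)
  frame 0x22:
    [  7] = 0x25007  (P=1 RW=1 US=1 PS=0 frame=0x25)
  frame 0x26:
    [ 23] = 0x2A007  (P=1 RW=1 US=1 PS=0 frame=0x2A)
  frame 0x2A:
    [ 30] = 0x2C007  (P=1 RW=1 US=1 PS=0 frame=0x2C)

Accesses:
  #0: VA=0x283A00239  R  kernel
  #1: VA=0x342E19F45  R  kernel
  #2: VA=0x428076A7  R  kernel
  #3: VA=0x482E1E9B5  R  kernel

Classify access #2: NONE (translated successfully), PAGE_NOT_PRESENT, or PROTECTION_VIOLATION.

Trace:
#0 VA=0x283A00239 (r,kernel):
  L0 @0x11[10] → 0x15007  P=1,RW=1,US=1,PS=0
  L1 @0x15[29] → 0x18087  P=1,RW=1,US=1,PS=1
  → PA=0x18239 (huge @L1)  (2 entries read)
#1 VA=0x342E19F45 (r,kernel):
  L0 @0x11[13] → 0x1C007  P=1,RW=1,US=1,PS=0
  L1 @0x1C[23] → 0x1E007  P=1,RW=1,US=1,PS=0
  L2 @0x1E[25] → 0x12004  P=0,RW=0,US=1,PS=0
  ✗ PAGE_NOT_PRESENT  [3 reads]
#2 VA=0x428076A7 (r,kernel):
  L0 @0x11[1] → 0x21007  P=1,RW=1,US=1,PS=0
  L1 @0x21[20] → 0x22007  P=1,RW=1,US=1,PS=0
  L2 @0x22[7] → 0x25007  P=1,RW=1,US=1,PS=0
  → PA=0x256A7  (3 entries read)
#3 VA=0x482E1E9B5 (r,kernel):
  L0 @0x11[18] → 0x26007  P=1,RW=1,US=1,PS=0
  L1 @0x26[23] → 0x2A007  P=1,RW=1,US=1,PS=0
  L2 @0x2A[30] → 0x2C007  P=1,RW=1,US=1,PS=0
  → PA=0x2C9B5  (3 entries read)

Access #2 fault: NONE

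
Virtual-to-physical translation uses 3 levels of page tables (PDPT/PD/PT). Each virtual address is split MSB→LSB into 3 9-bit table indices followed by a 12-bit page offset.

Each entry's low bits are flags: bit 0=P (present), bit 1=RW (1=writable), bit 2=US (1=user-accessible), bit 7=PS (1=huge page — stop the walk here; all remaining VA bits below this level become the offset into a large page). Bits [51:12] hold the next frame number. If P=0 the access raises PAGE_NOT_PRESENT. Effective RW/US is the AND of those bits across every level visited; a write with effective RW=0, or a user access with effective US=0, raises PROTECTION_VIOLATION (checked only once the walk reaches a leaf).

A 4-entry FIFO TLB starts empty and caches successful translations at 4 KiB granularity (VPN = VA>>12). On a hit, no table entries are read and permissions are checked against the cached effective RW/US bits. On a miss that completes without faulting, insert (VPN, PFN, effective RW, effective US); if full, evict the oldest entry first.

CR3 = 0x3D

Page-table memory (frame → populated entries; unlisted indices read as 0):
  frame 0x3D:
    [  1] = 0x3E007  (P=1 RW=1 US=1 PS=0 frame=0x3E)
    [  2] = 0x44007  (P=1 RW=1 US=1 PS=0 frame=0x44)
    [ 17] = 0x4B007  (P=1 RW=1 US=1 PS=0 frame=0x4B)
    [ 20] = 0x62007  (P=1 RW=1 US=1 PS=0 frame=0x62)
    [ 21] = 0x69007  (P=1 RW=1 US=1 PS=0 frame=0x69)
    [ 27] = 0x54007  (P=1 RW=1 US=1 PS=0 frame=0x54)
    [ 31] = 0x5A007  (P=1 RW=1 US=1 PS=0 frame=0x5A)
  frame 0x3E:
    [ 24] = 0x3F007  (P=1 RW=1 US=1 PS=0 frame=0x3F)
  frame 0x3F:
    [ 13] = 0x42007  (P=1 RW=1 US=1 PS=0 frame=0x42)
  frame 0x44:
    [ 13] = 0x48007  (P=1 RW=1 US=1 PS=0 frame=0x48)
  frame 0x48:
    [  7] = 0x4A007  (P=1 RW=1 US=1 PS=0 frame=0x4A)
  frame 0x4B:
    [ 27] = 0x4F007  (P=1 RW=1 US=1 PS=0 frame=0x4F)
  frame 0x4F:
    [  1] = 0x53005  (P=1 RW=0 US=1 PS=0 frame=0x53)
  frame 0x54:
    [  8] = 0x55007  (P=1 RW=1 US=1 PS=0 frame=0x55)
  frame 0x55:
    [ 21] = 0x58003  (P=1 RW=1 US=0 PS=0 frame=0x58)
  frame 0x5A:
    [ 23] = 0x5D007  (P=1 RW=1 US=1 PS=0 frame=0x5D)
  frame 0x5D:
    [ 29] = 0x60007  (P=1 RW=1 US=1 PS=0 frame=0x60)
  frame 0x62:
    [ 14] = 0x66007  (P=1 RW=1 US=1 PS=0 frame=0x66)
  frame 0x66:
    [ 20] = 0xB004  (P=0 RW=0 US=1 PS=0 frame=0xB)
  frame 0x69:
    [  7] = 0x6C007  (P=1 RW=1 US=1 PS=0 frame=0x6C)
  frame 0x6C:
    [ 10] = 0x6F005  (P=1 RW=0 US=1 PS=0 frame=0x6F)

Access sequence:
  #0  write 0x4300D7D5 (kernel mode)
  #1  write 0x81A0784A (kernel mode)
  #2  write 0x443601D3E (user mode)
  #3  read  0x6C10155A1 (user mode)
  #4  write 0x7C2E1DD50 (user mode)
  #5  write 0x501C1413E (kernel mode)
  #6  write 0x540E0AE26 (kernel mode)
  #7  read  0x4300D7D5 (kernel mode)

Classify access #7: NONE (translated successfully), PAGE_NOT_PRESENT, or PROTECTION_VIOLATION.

Walk each access:
#0 VA=0x4300D7D5 (w,kernel):
  L0: frame=0x3D idx=1 entry=0x3E007 [P=1 RW=1 US=1 PS=0]
  L1: frame=0x3E idx=24 entry=0x3F007 [P=1 RW=1 US=1 PS=0]
  L2: frame=0x3F idx=13 entry=0x42007 [P=1 RW=1 US=1 PS=0]
  ✓ 0x427D5  — 3 lookups
#1 VA=0x81A0784A (w,kernel):
  L0: frame=0x3D idx=2 entry=0x44007 [P=1 RW=1 US=1 PS=0]
  L1: frame=0x44 idx=13 entry=0x48007 [P=1 RW=1 US=1 PS=0]
  L2: frame=0x48 idx=7 entry=0x4A007 [P=1 RW=1 US=1 PS=0]
  ✓ 0x4A84A  — 3 lookups
#2 VA=0x443601D3E (w,user):
  L0: frame=0x3D idx=17 entry=0x4B007 [P=1 RW=1 US=1 PS=0]
  L1: frame=0x4B idx=27 entry=0x4F007 [P=1 RW=1 US=1 PS=0]
  L2: frame=0x4F idx=1 entry=0x53005 [P=1 RW=0 US=1 PS=0]
  ✗ PROTECTION_VIOLATION  [3 reads]
#3 VA=0x6C10155A1 (r,user):
  L0: frame=0x3D idx=27 entry=0x54007 [P=1 RW=1 US=1 PS=0]
  L1: frame=0x54 idx=8 entry=0x55007 [P=1 RW=1 US=1 PS=0]
  L2: frame=0x55 idx=21 entry=0x58003 [P=1 RW=1 US=0 PS=0]
  ✗ PROTECTION_VIOLATION  [3 reads]
#4 VA=0x7C2E1DD50 (w,user):
  L0: frame=0x3D idx=31 entry=0x5A007 [P=1 RW=1 US=1 PS=0]
  L1: frame=0x5A idx=23 entry=0x5D007 [P=1 RW=1 US=1 PS=0]
  L2: frame=0x5D idx=29 entry=0x60007 [P=1 RW=1 US=1 PS=0]
  ✓ 0x60D50  — 3 lookups
#5 VA=0x501C1413E (w,kernel):
  L0: frame=0x3D idx=20 entry=0x62007 [P=1 RW=1 US=1 PS=0]
  L1: frame=0x62 idx=14 entry=0x66007 [P=1 RW=1 US=1 PS=0]
  L2: frame=0x66 idx=20 entry=0xB004 [P=0 RW=0 US=1 PS=0]
  ✗ PAGE_NOT_PRESENT  [3 reads]
#6 VA=0x540E0AE26 (w,kernel):
  L0: frame=0x3D idx=21 entry=0x69007 [P=1 RW=1 US=1 PS=0]
  L1: frame=0x69 idx=7 entry=0x6C007 [P=1 RW=1 US=1 PS=0]
  L2: frame=0x6C idx=10 entry=0x6F005 [P=1 RW=0 US=1 PS=0]
  ✗ PROTECTION_VIOLATION  [3 reads]
#7 VA=0x4300D7D5 (r,kernel):
  TLB hit vpn=0x4300D → PA=0x427D5

Access #7 fault: NONE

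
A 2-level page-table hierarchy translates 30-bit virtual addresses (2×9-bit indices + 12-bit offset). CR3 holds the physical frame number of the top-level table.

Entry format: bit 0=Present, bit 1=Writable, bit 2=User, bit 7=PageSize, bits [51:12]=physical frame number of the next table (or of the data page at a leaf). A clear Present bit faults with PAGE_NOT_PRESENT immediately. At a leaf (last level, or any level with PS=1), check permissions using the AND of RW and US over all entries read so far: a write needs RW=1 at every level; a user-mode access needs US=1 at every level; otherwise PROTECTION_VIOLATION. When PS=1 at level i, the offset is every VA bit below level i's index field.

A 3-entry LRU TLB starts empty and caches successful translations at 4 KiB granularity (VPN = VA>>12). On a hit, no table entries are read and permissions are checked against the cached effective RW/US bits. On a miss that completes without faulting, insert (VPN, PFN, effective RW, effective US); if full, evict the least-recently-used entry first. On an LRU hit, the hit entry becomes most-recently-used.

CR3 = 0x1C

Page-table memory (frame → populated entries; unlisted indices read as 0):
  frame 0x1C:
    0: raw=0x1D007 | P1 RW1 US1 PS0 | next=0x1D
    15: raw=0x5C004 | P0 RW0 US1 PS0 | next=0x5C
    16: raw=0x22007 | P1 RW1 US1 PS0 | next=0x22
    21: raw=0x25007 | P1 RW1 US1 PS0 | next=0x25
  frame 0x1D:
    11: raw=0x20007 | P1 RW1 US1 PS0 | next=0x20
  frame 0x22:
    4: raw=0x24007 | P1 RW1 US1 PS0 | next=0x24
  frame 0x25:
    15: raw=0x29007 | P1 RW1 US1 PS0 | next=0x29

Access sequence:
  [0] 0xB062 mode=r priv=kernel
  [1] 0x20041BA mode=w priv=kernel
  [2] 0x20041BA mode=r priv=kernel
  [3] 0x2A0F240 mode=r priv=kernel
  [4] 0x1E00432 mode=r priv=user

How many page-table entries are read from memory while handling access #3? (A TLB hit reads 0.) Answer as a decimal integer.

Walk each access:
#0 VA=0xB062 (r,kernel):
  L0 @0x1C[0] → 0x1D007  P=1,RW=1,US=1,PS=0
  L1 @0x1D[11] → 0x20007  P=1,RW=1,US=1,PS=0
  ⇒ phys 0x20062  [2 reads]
#1 VA=0x20041BA (w,kernel):
  L0 @0x1C[16] → 0x22007  P=1,RW=1,US=1,PS=0
  L1 @0x22[4] → 0x24007  P=1,RW=1,US=1,PS=0
  ⇒ phys 0x241BA  [2 reads]
#2 VA=0x20041BA (r,kernel):
  TLB hit vpn=0x2004 → PA=0x241BA
#3 VA=0x2A0F240 (r,kernel):
  L0 @0x1C[21] → 0x25007  P=1,RW=1,US=1,PS=0
  L1 @0x25[15] → 0x29007  P=1,RW=1,US=1,PS=0
  ⇒ phys 0x29240  [2 reads]
#4 VA=0x1E00432 (r,user):
  L0 @0x1C[15] → 0x5C004  P=0,RW=0,US=1,PS=0
  → PAGE_NOT_PRESENT  (1 entries read)

Entries read for #3: 2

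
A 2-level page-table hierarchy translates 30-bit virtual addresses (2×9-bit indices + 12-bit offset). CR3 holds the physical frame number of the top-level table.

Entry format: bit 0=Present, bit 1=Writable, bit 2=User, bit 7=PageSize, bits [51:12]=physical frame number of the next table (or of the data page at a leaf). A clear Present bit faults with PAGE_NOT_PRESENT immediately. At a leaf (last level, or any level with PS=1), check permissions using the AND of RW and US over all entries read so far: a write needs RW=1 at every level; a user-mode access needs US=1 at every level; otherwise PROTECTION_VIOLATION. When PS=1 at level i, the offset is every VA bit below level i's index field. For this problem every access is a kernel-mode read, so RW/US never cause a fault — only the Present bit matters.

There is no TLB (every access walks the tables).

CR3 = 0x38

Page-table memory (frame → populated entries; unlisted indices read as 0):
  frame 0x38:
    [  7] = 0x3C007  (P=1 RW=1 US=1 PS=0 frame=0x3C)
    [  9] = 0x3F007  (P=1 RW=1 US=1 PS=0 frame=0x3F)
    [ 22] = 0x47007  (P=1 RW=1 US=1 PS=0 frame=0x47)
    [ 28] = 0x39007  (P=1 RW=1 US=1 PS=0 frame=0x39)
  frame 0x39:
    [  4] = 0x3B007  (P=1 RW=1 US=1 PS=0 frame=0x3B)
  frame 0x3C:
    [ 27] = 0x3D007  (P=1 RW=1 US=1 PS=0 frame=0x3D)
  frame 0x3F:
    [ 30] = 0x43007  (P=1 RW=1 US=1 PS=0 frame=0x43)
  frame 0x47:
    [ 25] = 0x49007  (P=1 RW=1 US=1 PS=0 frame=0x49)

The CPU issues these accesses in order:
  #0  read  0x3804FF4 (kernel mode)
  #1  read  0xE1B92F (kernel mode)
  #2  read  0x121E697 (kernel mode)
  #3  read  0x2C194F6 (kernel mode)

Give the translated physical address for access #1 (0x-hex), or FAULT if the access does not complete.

Trace:
#0 VA=0x3804FF4 (r,kernel):
  L0 @0x38[28] → 0x39007  P=1,RW=1,US=1,PS=0
  L1 @0x39[4] → 0x3B007  P=1,RW=1,US=1,PS=0
  → PA=0x3BFF4  (2 entries read)
#1 VA=0xE1B92F (r,kernel):
  L0 @0x38[7] → 0x3C007  P=1,RW=1,US=1,PS=0
  L1 @0x3C[27] → 0x3D007  P=1,RW=1,US=1,PS=0
  → PA=0x3D92F  (2 entries read)
#2 VA=0x121E697 (r,kernel):
  L0 @0x38[9] → 0x3F007  P=1,RW=1,US=1,PS=0
  L1 @0x3F[30] → 0x43007  P=1,RW=1,US=1,PS=0
  → PA=0x43697  (2 entries read)
#3 VA=0x2C194F6 (r,kernel):
  L0 @0x38[22] → 0x47007  P=1,RW=1,US=1,PS=0
  L1 @0x47[25] → 0x49007  P=1,RW=1,US=1,PS=0
  → PA=0x494F6  (2 entries read)

Access #1 PA: 0x3D92F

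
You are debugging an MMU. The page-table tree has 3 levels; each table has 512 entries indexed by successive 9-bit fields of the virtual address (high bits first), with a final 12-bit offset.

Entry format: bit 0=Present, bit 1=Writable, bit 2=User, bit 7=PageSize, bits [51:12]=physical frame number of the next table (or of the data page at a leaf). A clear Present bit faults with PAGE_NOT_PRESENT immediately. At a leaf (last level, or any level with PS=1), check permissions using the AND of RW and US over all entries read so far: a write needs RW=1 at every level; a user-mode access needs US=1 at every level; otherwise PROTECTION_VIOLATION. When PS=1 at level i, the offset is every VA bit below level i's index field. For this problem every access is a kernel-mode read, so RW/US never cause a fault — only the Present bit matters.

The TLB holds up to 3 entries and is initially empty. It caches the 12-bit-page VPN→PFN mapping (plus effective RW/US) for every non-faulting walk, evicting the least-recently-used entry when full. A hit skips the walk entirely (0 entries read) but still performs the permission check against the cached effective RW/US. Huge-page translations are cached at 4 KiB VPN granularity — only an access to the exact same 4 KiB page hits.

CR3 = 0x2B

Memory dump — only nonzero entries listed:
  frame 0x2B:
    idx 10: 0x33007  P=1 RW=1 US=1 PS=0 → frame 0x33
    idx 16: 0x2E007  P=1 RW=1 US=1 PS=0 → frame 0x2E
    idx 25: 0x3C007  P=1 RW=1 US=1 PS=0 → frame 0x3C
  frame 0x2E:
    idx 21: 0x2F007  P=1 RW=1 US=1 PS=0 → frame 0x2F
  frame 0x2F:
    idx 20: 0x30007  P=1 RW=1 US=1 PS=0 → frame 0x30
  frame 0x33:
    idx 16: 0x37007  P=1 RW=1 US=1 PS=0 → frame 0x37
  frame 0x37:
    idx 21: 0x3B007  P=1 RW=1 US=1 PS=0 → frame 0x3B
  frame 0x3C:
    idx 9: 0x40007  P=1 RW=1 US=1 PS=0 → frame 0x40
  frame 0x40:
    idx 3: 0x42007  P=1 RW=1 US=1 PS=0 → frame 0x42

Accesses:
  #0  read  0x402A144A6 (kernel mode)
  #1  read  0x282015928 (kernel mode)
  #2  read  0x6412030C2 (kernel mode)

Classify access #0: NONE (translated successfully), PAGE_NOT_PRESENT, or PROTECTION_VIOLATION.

Walk each access:
#0 VA=0x402A144A6 (r,kernel):
  lvl0: tbl 0x2B, slot 16 ⇒ 0x2E007 (P1/RW1/US1/PS0)
  lvl1: tbl 0x2E, slot 21 ⇒ 0x2F007 (P1/RW1/US1/PS0)
  lvl2: tbl 0x2F, slot 20 ⇒ 0x30007 (P1/RW1/US1/PS0)
  ✓ 0x304A6  — 3 lookups
#1 VA=0x282015928 (r,kernel):
  lvl0: tbl 0x2B, slot 10 ⇒ 0x33007 (P1/RW1/US1/PS0)
  lvl1: tbl 0x33, slot 16 ⇒ 0x37007 (P1/RW1/US1/PS0)
  lvl2: tbl 0x37, slot 21 ⇒ 0x3B007 (P1/RW1/US1/PS0)
  ✓ 0x3B928  — 3 lookups
#2 VA=0x6412030C2 (r,kernel):
  lvl0: tbl 0x2B, slot 25 ⇒ 0x3C007 (P1/RW1/US1/PS0)
  lvl1: tbl 0x3C, slot 9 ⇒ 0x40007 (P1/RW1/US1/PS0)
  lvl2: tbl 0x40, slot 3 ⇒ 0x42007 (P1/RW1/US1/PS0)
  ✓ 0x420C2  — 3 lookups

Access #0 fault: NONE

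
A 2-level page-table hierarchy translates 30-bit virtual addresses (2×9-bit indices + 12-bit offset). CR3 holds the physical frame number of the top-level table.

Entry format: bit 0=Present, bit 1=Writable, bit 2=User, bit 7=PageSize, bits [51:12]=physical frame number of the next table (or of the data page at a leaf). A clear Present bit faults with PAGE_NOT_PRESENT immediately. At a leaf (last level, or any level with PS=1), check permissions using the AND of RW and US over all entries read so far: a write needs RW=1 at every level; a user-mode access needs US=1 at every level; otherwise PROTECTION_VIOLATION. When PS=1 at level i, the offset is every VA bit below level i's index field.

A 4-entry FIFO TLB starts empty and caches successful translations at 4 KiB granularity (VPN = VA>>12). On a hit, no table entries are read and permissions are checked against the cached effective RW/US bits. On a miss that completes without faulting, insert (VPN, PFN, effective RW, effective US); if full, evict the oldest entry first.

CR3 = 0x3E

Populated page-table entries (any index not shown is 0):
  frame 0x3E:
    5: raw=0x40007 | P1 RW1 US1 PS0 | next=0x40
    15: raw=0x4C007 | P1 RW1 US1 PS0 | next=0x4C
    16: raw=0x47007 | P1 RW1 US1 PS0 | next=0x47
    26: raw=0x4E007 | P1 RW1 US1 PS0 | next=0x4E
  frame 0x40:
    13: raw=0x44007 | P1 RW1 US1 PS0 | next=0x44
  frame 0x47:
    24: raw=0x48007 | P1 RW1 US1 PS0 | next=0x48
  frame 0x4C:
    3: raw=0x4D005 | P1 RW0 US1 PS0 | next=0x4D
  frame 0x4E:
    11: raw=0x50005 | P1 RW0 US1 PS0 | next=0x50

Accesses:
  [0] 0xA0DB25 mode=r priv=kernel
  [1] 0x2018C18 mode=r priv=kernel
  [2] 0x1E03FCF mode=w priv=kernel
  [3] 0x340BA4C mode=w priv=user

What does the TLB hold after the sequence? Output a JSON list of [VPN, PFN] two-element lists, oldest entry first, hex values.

Trace:
#0 VA=0xA0DB25 (r,kernel):
  lvl0: tbl 0x3E, slot 5 ⇒ 0x40007 (P1/RW1/US1/PS0)
  lvl1: tbl 0x40, slot 13 ⇒ 0x44007 (P1/RW1/US1/PS0)
  → PA=0x44B25  (2 entries read)
#1 VA=0x2018C18 (r,kernel):
  lvl0: tbl 0x3E, slot 16 ⇒ 0x47007 (P1/RW1/US1/PS0)
  lvl1: tbl 0x47, slot 24 ⇒ 0x48007 (P1/RW1/US1/PS0)
  → PA=0x48C18  (2 entries read)
#2 VA=0x1E03FCF (w,kernel):
  lvl0: tbl 0x3E, slot 15 ⇒ 0x4C007 (P1/RW1/US1/PS0)
  lvl1: tbl 0x4C, slot 3 ⇒ 0x4D005 (P1/RW0/US1/PS0)
  ✗ PROTECTION_VIOLATION  [2 reads]
#3 VA=0x340BA4C (w,user):
  lvl0: tbl 0x3E, slot 26 ⇒ 0x4E007 (P1/RW1/US1/PS0)
  lvl1: tbl 0x4E, slot 11 ⇒ 0x50005 (P1/RW0/US1/PS0)
  ✗ PROTECTION_VIOLATION  [2 reads]

TLB: [["0xA0D", "0x44"], ["0x2018", "0x48"]]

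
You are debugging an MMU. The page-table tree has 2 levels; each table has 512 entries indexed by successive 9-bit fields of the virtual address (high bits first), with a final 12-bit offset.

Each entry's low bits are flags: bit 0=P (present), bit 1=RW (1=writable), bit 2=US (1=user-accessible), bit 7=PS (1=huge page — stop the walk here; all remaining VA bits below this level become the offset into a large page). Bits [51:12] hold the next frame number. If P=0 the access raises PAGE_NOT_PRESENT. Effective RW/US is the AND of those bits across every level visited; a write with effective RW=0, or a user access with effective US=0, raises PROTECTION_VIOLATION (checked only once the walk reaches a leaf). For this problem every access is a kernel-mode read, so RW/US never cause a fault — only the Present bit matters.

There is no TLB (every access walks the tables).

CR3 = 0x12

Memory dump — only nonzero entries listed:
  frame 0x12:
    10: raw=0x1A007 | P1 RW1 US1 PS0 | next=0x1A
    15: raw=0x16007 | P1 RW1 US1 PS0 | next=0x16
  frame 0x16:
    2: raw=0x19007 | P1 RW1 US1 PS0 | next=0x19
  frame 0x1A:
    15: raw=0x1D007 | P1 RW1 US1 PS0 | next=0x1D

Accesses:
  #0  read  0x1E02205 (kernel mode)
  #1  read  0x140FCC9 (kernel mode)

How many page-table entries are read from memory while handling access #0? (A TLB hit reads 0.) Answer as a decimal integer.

Walk each access:
#0 VA=0x1E02205 (r,kernel):
  lvl0: tbl 0x12, slot 15 ⇒ 0x16007 (P1/RW1/US1/PS0)
  lvl1: tbl 0x16, slot 2 ⇒ 0x19007 (P1/RW1/US1/PS0)
  ✓ 0x19205  — 2 lookups
#1 VA=0x140FCC9 (r,kernel):
  lvl0: tbl 0x12, slot 10 ⇒ 0x1A007 (P1/RW1/US1/PS0)
  lvl1: tbl 0x1A, slot 15 ⇒ 0x1D007 (P1/RW1/US1/PS0)
  ✓ 0x1DCC9  — 2 lookups

Entries read for #0: 2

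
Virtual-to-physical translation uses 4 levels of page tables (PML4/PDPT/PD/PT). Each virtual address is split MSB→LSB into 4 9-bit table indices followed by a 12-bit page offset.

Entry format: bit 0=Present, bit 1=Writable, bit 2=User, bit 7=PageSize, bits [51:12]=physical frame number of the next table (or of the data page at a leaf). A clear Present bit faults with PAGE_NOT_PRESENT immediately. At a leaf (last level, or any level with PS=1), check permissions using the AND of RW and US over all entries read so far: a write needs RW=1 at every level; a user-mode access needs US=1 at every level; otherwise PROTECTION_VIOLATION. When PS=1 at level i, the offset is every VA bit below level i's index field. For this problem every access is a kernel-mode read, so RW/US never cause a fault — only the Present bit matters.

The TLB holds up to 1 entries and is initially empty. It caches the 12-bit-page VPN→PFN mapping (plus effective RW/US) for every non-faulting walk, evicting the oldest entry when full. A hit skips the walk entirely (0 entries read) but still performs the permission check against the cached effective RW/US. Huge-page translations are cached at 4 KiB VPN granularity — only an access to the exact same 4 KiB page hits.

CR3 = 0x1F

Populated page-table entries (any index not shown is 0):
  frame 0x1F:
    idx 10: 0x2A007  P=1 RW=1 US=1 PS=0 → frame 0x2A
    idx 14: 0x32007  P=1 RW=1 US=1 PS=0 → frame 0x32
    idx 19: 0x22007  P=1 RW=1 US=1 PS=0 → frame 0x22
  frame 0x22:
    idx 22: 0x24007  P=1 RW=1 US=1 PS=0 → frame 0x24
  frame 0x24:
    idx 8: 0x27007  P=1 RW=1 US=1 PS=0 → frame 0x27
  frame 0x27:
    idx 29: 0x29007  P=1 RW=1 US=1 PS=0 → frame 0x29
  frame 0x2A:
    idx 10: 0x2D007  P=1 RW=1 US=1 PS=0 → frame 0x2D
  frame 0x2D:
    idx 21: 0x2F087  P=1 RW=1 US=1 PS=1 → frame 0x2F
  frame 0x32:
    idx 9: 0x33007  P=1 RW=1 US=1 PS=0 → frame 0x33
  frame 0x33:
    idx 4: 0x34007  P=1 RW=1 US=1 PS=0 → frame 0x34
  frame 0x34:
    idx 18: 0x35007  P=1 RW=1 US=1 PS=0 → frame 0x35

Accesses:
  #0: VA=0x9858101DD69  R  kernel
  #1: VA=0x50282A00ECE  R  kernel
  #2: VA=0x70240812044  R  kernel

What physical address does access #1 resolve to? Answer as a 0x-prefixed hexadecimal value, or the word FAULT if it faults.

Trace:
#0 VA=0x9858101DD69 (r,kernel):
  L0 @0x1F[19] → 0x22007  P=1,RW=1,US=1,PS=0
  L1 @0x22[22] → 0x24007  P=1,RW=1,US=1,PS=0
  L2 @0x24[8] → 0x27007  P=1,RW=1,US=1,PS=0
  L3 @0x27[29] → 0x29007  P=1,RW=1,US=1,PS=0
  ✓ 0x29D69  — 4 lookups
#1 VA=0x50282A00ECE (r,kernel):
  L0 @0x1F[10] → 0x2A007  P=1,RW=1,US=1,PS=0
  L1 @0x2A[10] → 0x2D007  P=1,RW=1,US=1,PS=0
  L2 @0x2D[21] → 0x2F087  P=1,RW=1,US=1,PS=1
  ✓ 0x2FECE (huge @L2)  — 3 lookups
#2 VA=0x70240812044 (r,kernel):
  L0 @0x1F[14] → 0x32007  P=1,RW=1,US=1,PS=0
  L1 @0x32[9] → 0x33007  P=1,RW=1,US=1,PS=0
  L2 @0x33[4] → 0x34007  P=1,RW=1,US=1,PS=0
  L3 @0x34[18] → 0x35007  P=1,RW=1,US=1,PS=0
  ✓ 0x35044  — 4 lookups

Access #1 PA: 0x2FECE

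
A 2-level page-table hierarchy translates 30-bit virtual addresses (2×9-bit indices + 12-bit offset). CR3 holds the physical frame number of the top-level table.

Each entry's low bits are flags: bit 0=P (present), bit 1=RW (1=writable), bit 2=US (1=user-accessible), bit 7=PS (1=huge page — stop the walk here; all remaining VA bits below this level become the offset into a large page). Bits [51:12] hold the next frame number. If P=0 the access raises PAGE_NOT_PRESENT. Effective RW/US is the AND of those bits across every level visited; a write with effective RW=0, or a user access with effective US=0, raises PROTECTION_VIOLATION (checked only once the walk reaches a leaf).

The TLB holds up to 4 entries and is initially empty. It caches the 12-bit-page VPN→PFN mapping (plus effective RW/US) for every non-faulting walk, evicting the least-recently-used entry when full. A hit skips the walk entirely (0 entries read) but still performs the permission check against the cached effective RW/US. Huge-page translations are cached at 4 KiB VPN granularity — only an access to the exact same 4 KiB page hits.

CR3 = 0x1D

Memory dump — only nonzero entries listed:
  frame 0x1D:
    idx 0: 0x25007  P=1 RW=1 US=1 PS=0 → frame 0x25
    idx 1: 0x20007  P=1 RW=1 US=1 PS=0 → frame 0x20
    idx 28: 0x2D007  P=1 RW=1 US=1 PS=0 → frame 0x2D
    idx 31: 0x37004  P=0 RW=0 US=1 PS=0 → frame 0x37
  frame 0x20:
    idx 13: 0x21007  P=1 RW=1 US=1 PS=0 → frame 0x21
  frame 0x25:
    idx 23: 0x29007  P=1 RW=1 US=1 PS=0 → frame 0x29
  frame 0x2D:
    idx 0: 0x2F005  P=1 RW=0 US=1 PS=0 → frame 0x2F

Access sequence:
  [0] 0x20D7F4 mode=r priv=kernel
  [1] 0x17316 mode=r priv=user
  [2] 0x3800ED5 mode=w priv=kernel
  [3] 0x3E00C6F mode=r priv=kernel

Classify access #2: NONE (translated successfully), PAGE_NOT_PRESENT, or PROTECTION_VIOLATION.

Per-access translation:
#0 VA=0x20D7F4 (r,kernel):
  L0: frame=0x1D idx=1 entry=0x20007 [P=1 RW=1 US=1 PS=0]
  L1: frame=0x20 idx=13 entry=0x21007 [P=1 RW=1 US=1 PS=0]
  ✓ 0x217F4  — 2 lookups
#1 VA=0x17316 (r,user):
  L0: frame=0x1D idx=0 entry=0x25007 [P=1 RW=1 US=1 PS=0]
  L1: frame=0x25 idx=23 entry=0x29007 [P=1 RW=1 US=1 PS=0]
  ✓ 0x29316  — 2 lookups
#2 VA=0x3800ED5 (w,kernel):
  L0: frame=0x1D idx=28 entry=0x2D007 [P=1 RW=1 US=1 PS=0]
  L1: frame=0x2D idx=0 entry=0x2F005 [P=1 RW=0 US=1 PS=0]
  ⇒ fault: PROTECTION_VIOLATION  — 2 lookups
#3 VA=0x3E00C6F (r,kernel):
  L0: frame=0x1D idx=31 entry=0x37004 [P=0 RW=0 US=1 PS=0]
  ⇒ fault: PAGE_NOT_PRESENT  — 1 lookups

Access #2 fault: PROTECTION_VIOLATION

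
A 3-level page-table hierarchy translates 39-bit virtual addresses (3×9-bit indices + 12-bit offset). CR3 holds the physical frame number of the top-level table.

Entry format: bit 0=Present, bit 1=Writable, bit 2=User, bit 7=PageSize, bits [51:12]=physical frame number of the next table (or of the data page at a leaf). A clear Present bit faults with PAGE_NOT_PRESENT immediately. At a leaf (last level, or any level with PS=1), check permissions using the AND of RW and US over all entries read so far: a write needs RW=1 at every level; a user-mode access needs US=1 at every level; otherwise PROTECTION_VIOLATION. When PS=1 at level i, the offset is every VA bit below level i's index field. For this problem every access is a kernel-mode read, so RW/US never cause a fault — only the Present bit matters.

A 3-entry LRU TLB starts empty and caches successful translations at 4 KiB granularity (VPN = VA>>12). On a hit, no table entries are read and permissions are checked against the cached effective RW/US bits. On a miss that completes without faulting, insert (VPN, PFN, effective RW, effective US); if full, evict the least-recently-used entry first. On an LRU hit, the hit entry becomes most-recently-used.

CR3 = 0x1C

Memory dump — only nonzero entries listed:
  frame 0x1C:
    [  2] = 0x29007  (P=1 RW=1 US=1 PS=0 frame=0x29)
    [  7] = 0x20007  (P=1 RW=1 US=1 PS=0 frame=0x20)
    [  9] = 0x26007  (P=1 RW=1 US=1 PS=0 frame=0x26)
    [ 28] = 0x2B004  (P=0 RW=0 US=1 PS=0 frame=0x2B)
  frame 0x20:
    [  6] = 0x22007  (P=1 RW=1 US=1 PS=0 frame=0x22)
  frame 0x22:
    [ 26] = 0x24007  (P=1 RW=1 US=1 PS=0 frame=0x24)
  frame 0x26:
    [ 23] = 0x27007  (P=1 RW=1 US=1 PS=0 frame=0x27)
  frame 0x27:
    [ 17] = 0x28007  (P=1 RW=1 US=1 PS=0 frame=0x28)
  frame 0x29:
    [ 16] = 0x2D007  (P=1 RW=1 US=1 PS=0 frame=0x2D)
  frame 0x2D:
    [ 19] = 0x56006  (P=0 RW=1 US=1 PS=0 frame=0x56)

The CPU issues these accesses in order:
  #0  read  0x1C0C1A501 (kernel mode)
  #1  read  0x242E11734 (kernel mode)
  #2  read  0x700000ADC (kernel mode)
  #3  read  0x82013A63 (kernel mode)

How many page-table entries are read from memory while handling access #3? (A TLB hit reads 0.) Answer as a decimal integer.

Trace:
#0 VA=0x1C0C1A501 (r,kernel):
  lvl0: tbl 0x1C, slot 7 ⇒ 0x20007 (P1/RW1/US1/PS0)
  lvl1: tbl 0x20, slot 6 ⇒ 0x22007 (P1/RW1/US1/PS0)
  lvl2: tbl 0x22, slot 26 ⇒ 0x24007 (P1/RW1/US1/PS0)
  ✓ 0x24501  — 3 lookups
#1 VA=0x242E11734 (r,kernel):
  lvl0: tbl 0x1C, slot 9 ⇒ 0x26007 (P1/RW1/US1/PS0)
  lvl1: tbl 0x26, slot 23 ⇒ 0x27007 (P1/RW1/US1/PS0)
  lvl2: tbl 0x27, slot 17 ⇒ 0x28007 (P1/RW1/US1/PS0)
  ✓ 0x28734  — 3 lookups
#2 VA=0x700000ADC (r,kernel):
  lvl0: tbl 0x1C, slot 28 ⇒ 0x2B004 (P0/RW0/US1/PS0)
  ⇒ fault: PAGE_NOT_PRESENT  — 1 lookups
#3 VA=0x82013A63 (r,kernel):
  lvl0: tbl 0x1C, slot 2 ⇒ 0x29007 (P1/RW1/US1/PS0)
  lvl1: tbl 0x29, slot 16 ⇒ 0x2D007 (P1/RW1/US1/PS0)
  lvl2: tbl 0x2D, slot 19 ⇒ 0x56006 (P0/RW1/US1/PS0)
  ⇒ fault: PAGE_NOT_PRESENT  — 3 lookups

Entries read for #3: 3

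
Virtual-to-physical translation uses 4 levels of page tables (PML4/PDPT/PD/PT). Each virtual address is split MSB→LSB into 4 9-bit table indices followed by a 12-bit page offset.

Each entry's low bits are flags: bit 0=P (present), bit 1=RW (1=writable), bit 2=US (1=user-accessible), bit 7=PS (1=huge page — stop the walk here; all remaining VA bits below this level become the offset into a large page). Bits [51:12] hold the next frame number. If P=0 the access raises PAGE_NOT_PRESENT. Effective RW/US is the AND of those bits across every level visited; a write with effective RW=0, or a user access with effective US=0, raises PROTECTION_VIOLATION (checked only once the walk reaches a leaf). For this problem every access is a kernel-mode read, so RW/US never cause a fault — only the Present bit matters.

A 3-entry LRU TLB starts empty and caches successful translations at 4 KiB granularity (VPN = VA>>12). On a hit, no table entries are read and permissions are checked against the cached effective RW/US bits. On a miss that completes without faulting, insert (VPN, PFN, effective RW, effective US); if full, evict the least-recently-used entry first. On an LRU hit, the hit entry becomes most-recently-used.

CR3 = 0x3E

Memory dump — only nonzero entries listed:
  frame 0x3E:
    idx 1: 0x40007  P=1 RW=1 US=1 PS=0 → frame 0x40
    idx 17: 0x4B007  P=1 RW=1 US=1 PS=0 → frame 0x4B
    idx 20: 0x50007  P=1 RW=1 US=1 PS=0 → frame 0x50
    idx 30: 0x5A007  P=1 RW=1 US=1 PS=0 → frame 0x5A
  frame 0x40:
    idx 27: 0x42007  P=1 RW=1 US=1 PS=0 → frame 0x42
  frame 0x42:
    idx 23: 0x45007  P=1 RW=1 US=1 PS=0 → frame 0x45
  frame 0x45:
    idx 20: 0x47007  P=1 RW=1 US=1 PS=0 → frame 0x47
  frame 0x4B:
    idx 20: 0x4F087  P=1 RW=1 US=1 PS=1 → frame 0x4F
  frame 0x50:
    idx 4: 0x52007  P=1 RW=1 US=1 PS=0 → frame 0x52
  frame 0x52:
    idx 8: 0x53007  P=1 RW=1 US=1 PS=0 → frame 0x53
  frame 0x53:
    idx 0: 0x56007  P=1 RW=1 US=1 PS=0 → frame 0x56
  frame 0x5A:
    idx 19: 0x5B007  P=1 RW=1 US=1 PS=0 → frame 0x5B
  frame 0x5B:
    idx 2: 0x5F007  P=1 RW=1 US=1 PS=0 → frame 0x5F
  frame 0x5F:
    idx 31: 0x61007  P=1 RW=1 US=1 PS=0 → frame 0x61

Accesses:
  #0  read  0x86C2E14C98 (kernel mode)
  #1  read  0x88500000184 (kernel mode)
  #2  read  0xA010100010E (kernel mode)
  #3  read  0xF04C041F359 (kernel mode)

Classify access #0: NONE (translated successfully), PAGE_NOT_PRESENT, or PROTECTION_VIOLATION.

Per-access translation:
#0 VA=0x86C2E14C98 (r,kernel):
  L0 @0x3E[1] → 0x40007  P=1,RW=1,US=1,PS=0
  L1 @0x40[27] → 0x42007  P=1,RW=1,US=1,PS=0
  L2 @0x42[23] → 0x45007  P=1,RW=1,US=1,PS=0
  L3 @0x45[20] → 0x47007  P=1,RW=1,US=1,PS=0
  ✓ 0x47C98  — 4 lookups
#1 VA=0x88500000184 (r,kernel):
  L0 @0x3E[17] → 0x4B007  P=1,RW=1,US=1,PS=0
  L1 @0x4B[20] → 0x4F087  P=1,RW=1,US=1,PS=1
  ✓ 0x4F184 (huge @L1)  — 2 lookups
#2 VA=0xA010100010E (r,kernel):
  L0 @0x3E[20] → 0x50007  P=1,RW=1,US=1,PS=0
  L1 @0x50[4] → 0x52007  P=1,RW=1,US=1,PS=0
  L2 @0x52[8] → 0x53007  P=1,RW=1,US=1,PS=0
  L3 @0x53[0] → 0x56007  P=1,RW=1,US=1,PS=0
  ✓ 0x5610E  — 4 lookups
#3 VA=0xF04C041F359 (r,kernel):
  L0 @0x3E[30] → 0x5A007  P=1,RW=1,US=1,PS=0
  L1 @0x5A[19] → 0x5B007  P=1,RW=1,US=1,PS=0
  L2 @0x5B[2] → 0x5F007  P=1,RW=1,US=1,PS=0
  L3 @0x5F[31] → 0x61007  P=1,RW=1,US=1,PS=0
  ✓ 0x61359  — 4 lookups

Access #0 fault: NONE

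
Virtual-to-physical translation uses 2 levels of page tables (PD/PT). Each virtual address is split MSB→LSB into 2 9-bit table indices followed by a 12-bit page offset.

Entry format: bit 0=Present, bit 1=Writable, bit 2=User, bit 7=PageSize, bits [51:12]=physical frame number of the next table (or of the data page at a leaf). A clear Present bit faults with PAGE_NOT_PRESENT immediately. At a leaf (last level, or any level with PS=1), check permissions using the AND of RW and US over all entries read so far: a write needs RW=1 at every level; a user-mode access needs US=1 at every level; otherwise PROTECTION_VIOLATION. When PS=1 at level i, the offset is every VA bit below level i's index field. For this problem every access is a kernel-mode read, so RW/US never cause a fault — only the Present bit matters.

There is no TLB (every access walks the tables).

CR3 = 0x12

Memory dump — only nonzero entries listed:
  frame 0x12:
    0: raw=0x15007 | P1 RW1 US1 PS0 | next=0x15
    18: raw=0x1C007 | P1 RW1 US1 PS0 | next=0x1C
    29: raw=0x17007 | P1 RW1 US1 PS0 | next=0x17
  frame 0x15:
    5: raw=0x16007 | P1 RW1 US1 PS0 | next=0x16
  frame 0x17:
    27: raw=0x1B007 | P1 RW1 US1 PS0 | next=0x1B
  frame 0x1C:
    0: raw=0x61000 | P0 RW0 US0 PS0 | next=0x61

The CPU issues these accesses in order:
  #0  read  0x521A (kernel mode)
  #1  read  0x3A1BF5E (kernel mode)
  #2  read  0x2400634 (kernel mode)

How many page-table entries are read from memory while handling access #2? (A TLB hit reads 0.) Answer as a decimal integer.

Per-access translation:
#0 VA=0x521A (r,kernel):
  L0: frame=0x12 idx=0 entry=0x15007 [P=1 RW=1 US=1 PS=0]
  L1: frame=0x15 idx=5 entry=0x16007 [P=1 RW=1 US=1 PS=0]
  ⇒ phys 0x1621A  [2 reads]
#1 VA=0x3A1BF5E (r,kernel):
  L0: frame=0x12 idx=29 entry=0x17007 [P=1 RW=1 US=1 PS=0]
  L1: frame=0x17 idx=27 entry=0x1B007 [P=1 RW=1 US=1 PS=0]
  ⇒ phys 0x1BF5E  [2 reads]
#2 VA=0x2400634 (r,kernel):
  L0: frame=0x12 idx=18 entry=0x1C007 [P=1 RW=1 US=1 PS=0]
  L1: frame=0x1C idx=0 entry=0x61000 [P=0 RW=0 US=0 PS=0]
  ✗ PAGE_NOT_PRESENT  [2 reads]

Entries read for #2: 2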